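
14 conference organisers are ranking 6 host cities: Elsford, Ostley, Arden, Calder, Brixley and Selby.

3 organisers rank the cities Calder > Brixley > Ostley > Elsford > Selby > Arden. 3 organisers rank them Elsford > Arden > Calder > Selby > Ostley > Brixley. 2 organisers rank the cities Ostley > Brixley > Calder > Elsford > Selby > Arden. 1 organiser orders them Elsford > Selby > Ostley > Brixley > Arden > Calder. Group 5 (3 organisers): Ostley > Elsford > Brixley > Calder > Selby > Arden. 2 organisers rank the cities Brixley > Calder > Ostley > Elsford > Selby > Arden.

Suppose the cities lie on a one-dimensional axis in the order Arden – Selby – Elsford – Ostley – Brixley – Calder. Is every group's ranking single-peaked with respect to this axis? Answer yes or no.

no

Axis positions: Arden=1, Selby=2, Elsford=3, Ostley=4, Brixley=5, Calder=6.
Group 1 (peak Calder at position 6): ranking walks positions 6-5-4-3-2-1, expanding outward from the peak — single-peaked.
Group 2: ranking walks positions 3-1-6-2-4-5; Arden is ranked above Selby even though Selby lies between Arden and the peak Elsford on the axis — preferences dip and rise again. Not single-peaked.
Group 3 (peak Ostley at position 4): ranking walks positions 4-5-6-3-2-1, expanding outward from the peak — single-peaked.
Group 4 (peak Elsford at position 3): ranking walks positions 3-2-4-5-1-6, expanding outward from the peak — single-peaked.
Group 5 (peak Ostley at position 4): ranking walks positions 4-3-5-6-2-1, expanding outward from the peak — single-peaked.
Group 6 (peak Brixley at position 5): ranking walks positions 5-6-4-3-2-1, expanding outward from the peak — single-peaked.
Group 2 violates single-peakedness, so the profile is not single-peaked on this axis.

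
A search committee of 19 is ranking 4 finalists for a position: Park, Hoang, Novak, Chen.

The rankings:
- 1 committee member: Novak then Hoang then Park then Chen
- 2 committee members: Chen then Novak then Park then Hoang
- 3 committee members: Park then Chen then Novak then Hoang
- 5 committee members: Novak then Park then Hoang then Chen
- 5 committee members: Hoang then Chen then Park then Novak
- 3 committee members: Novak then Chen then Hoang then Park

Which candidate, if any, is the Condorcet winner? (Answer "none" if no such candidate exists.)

none

Pairwise majorities:
Park–Hoang: Park 10–9.
Park–Novak: Novak 11–8.
Park vs Chen: Chen, 10–9.
Hoang–Novak: Novak 14–5.
Hoang vs Chen: Hoang wins 11–8.
Novak–Chen: Chen 10–9.
Each candidate drops at least one matchup (Park loses to Novak; Hoang loses to Park; Novak loses to Chen; Chen loses to Hoang); the cycle Park beats Hoang beats Chen beats Park rules out a Condorcet winner.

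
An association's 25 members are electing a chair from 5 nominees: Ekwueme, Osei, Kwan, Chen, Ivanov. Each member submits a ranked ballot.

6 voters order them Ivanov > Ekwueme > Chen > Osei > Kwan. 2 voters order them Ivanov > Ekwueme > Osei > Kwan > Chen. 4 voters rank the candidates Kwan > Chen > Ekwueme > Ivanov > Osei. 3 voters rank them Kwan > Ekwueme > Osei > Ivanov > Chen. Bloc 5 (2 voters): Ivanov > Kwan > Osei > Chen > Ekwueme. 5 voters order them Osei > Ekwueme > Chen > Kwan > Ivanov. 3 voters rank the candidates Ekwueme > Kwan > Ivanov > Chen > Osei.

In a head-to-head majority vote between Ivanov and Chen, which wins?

Ballots ranking Ivanov above Chen: 6 + 2 + 3 + 2 + 3 = 16.
Ballots ranking Chen above Ivanov: 25 − 16 = 9.
Ivanov wins the head-to-head 16–9.

Ivanov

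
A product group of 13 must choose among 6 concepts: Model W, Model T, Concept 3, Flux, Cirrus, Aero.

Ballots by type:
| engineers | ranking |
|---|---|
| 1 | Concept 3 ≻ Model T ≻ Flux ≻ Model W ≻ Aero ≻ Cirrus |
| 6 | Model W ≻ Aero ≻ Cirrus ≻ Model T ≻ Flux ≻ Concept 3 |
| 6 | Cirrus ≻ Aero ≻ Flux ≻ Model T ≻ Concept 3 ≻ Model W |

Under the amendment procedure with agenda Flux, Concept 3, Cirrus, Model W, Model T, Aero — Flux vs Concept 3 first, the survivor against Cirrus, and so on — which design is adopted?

Round 1: Flux vs Concept 3 — 12–1, Flux advances.
Round 2: Flux vs Cirrus — 1–12, Cirrus advances.
Round 3: Cirrus vs Model W — 6–7, Model W advances.
Round 4: Model W vs Model T — 6–7, Model T advances.
Round 5: Model T vs Aero — 1–12, Aero advances.
Aero survives the agenda.

Aero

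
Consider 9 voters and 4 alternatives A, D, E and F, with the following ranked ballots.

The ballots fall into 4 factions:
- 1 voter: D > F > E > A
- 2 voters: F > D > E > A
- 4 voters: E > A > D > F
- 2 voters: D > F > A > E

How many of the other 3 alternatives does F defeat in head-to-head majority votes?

F against each rival (9 voters):
F–A: F 5–4.
F vs D: F is ranked higher on 2 ballots, D on 7. D wins 7–2.
F vs E: F, 5–4.
F beats A, E; loses to D — 2 pairwise wins.

2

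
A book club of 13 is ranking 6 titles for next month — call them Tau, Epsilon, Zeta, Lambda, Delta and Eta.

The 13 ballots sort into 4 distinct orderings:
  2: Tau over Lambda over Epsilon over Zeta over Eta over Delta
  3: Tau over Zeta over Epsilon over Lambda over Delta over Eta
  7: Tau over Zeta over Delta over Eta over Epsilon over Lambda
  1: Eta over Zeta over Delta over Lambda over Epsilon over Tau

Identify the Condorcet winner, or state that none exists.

Tau

Check each pair by majority over 13 ballots:
Tau vs Epsilon: Tau wins 12–1.
Tau vs Zeta: Tau wins 12–1.
Tau vs Lambda: Tau, 12–1.
Tau–Delta: Tau 12–1.
Tau–Eta: Tau 12–1.
Epsilon vs Zeta: Zeta, 11–2.
Epsilon–Lambda: Epsilon 10–3.
Epsilon vs Delta: Delta, 8–5.
Epsilon vs Eta: Eta wins 8–5.
Zeta vs Lambda: Zeta, 11–2.
Zeta vs Delta: Zeta, 13–0.
Zeta vs Eta: Zeta wins 12–1.
Lambda–Delta: Delta 8–5.
Lambda–Eta: Eta 8–5.
Delta vs Eta: Delta wins 10–3.
Tau beats each of Epsilon, Zeta, Lambda, Delta, Eta — Tau is the Condorcet winner.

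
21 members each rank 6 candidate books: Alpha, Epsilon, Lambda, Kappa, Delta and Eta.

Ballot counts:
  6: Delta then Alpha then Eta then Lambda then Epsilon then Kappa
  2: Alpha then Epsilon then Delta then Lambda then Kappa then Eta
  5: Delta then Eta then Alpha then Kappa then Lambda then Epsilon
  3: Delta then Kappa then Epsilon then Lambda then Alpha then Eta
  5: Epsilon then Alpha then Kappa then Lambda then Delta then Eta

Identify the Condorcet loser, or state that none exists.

Head-to-head results (21 members):
Alpha vs Epsilon: Alpha is ranked higher on 6+2+5 = 13 ballots, Epsilon on 8. Alpha wins 13–8.
Alpha–Lambda: Alpha 18–3.
Alpha–Kappa: Alpha 18–3.
Alpha vs Delta: Delta, 14–7.
Alpha vs Eta: Alpha preferred on 6+2+3+5 = 16 ballots; Alpha wins 16–5.
Epsilon vs Lambda: Lambda, 11–10.
Epsilon–Kappa: Epsilon 13–8.
Epsilon vs Delta: 7 to 14, Delta.
Epsilon vs Eta: Eta, 11–10.
Lambda vs Kappa: Kappa wins 13–8.
Lambda vs Delta: Delta, 16–5.
Lambda vs Eta: Lambda is ranked higher on 2+3+5 = 10 ballots, Eta on 11. Eta wins 11–10.
Kappa vs Delta: Delta wins 16–5.
Kappa–Eta: Eta 11–10.
Delta vs Eta: Delta wins 21–0.
Each book has at least one pairwise win (Alpha beats Epsilon; Epsilon beats Kappa; Lambda beats Epsilon; Kappa beats Lambda; Delta beats Alpha; Eta beats Epsilon) — no Condorcet loser.

none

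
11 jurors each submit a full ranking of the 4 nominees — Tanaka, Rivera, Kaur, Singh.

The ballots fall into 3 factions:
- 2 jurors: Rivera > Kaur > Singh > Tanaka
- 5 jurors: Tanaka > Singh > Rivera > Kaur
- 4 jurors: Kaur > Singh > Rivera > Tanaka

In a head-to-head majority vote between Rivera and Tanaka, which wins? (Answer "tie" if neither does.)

Rivera

Ballots ranking Rivera above Tanaka: 2 + 4 = 6.
Ballots ranking Tanaka above Rivera: 11 − 6 = 5.
Rivera wins the head-to-head 6–5.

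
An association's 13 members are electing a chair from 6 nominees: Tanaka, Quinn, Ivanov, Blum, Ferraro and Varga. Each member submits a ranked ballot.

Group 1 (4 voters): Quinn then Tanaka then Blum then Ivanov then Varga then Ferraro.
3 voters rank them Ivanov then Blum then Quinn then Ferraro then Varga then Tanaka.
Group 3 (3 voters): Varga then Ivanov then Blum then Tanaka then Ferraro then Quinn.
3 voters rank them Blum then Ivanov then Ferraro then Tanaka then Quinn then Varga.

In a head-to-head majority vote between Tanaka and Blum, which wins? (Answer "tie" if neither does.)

Blum

Ballots ranking Tanaka above Blum: 4.
Ballots ranking Blum above Tanaka: 13 − 4 = 9.
Blum wins the head-to-head 9–4.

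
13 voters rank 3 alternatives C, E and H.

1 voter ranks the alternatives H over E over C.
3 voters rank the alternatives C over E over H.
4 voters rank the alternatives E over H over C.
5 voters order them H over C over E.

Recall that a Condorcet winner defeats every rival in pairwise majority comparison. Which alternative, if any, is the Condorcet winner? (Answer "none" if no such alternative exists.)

none

Check each pair by majority over 13 ballots:
C vs E: 8 to 5, C.
C vs H: C preferred on 3 ballots; H wins 10–3.
E vs H: E is ranked higher on 3+4 = 7 ballots, H on 6. E wins 7–6.
Every alternative loses at least once (C loses to H; E loses to C; H loses to E). The majority relation contains the cycle C > E > H > C, so there is no Condorcet winner.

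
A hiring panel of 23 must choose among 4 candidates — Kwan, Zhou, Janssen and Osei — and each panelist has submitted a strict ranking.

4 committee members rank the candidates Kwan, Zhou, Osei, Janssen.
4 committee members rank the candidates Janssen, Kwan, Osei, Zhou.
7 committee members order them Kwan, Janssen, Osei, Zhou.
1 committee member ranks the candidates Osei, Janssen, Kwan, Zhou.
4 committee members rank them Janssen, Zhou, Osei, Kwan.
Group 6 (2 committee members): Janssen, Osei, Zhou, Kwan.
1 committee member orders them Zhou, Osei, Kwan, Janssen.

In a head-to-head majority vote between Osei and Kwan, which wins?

Ballots ranking Osei above Kwan: 1 + 4 + 2 + 1 = 8.
Ballots ranking Kwan above Osei: 23 − 8 = 15.
Kwan wins the head-to-head 15–8.

Kwan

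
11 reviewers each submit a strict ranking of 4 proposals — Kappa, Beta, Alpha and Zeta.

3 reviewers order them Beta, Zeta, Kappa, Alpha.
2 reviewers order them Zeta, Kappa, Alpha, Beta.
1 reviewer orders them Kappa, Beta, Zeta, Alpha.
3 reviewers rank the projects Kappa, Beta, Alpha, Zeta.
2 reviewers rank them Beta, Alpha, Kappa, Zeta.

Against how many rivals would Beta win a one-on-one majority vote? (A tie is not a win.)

Beta against each rival (11 reviewers):
Beta vs Kappa: 5 to 6, Kappa.
Beta vs Alpha: 3+1+3+2 = 9 for Beta, 2 for Alpha — Beta by 9–2.
Beta vs Zeta: Beta wins 9–2.
Beta beats Alpha, Zeta; loses to Kappa — 2 pairwise wins.

2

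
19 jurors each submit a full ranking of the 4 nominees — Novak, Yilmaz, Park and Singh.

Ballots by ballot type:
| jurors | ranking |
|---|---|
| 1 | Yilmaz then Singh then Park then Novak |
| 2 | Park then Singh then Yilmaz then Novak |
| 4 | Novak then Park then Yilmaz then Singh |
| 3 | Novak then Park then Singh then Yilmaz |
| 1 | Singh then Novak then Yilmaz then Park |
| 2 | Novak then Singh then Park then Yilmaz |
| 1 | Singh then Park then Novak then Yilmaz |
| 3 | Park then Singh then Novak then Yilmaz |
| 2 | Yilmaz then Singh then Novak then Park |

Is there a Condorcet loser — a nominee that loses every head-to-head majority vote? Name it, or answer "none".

Yilmaz

Pairwise majorities:
Novak vs Yilmaz: Novak wins 14–5.
Novak vs Park: Novak, 12–7.
Novak vs Singh: 9 to 10, Singh.
Yilmaz vs Park: Yilmaz is ranked higher on 1+1+2 = 4 ballots, Park on 15. Park wins 15–4.
Yilmaz vs Singh: Singh wins 12–7.
Park vs Singh: Park, 12–7.
Yilmaz loses to every other nominee — it is the Condorcet loser.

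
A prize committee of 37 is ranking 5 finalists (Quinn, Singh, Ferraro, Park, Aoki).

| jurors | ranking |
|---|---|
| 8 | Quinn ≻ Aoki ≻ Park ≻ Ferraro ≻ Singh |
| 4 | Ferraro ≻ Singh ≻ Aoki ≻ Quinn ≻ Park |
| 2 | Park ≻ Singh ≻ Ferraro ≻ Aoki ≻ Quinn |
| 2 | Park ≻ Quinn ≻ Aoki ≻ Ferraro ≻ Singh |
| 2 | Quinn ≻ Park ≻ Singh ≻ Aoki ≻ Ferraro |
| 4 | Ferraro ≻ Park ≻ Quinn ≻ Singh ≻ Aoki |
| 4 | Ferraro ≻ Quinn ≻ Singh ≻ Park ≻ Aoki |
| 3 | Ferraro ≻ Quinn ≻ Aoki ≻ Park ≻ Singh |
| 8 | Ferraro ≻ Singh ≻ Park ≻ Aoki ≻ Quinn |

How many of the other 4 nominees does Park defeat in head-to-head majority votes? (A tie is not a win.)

Park against each rival (37 jurors):
Park vs Quinn: Park is ranked higher on 2+2+4+8 = 16 ballots, Quinn on 21. Quinn wins 21–16.
Park vs Singh: 21 to 16, Park.
Park vs Ferraro: 8+2+2+2 = 14 for Park, 23 for Ferraro — Ferraro by 23–14.
Park–Aoki: Park 22–15.
Park beats Singh, Aoki; loses to Quinn, Ferraro — 2 pairwise wins.

2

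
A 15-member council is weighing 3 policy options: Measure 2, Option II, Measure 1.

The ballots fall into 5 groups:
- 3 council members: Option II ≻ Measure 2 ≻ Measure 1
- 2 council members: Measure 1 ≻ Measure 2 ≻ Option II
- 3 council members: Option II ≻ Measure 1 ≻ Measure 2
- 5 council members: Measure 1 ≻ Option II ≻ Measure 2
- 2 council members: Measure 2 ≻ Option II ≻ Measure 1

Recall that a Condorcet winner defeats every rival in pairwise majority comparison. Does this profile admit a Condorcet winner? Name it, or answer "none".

Option II

Pairwise majorities:
Measure 2 vs Option II: Measure 2 is ranked higher on 2+2 = 4 ballots, Option II on 11. Option II wins 11–4.
Measure 2 vs Measure 1: Measure 2 is ranked higher on 3+2 = 5 ballots, Measure 1 on 10. Measure 1 wins 10–5.
Option II vs Measure 1: Option II is ranked higher on 3+3+2 = 8 ballots, Measure 1 on 7. Option II wins 8–7.
Option II beats each of Measure 2, Measure 1 — Option II is the Condorcet winner.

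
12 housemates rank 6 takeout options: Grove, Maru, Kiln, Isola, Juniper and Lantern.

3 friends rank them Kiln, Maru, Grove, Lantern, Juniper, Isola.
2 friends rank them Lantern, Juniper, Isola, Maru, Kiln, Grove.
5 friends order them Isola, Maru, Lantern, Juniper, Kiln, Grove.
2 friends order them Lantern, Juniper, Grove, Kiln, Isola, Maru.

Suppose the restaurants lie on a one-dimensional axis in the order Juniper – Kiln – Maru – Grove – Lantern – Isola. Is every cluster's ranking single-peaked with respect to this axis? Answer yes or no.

Axis positions: Juniper=1, Kiln=2, Maru=3, Grove=4, Lantern=5, Isola=6.
Cluster 1 (peak Kiln at position 2): ranking walks positions 2-3-4-5-1-6, expanding outward from the peak — single-peaked.
Cluster 2: ranking walks positions 5-1-6-3-2-4; Juniper is ranked above Grove even though Grove lies between Juniper and the peak Lantern on the axis — preferences dip and rise again. Not single-peaked.
Cluster 3: ranking walks positions 6-3-5-1-2-4; Maru is ranked above Lantern even though Lantern lies between Maru and the peak Isola on the axis — preferences dip and rise again. Not single-peaked.
Cluster 4: ranking walks positions 5-1-4-2-6-3; Juniper is ranked above Grove even though Grove lies between Juniper and the peak Lantern on the axis — preferences dip and rise again. Not single-peaked.
Cluster 2 violates single-peakedness, so the profile is not single-peaked on this axis.

no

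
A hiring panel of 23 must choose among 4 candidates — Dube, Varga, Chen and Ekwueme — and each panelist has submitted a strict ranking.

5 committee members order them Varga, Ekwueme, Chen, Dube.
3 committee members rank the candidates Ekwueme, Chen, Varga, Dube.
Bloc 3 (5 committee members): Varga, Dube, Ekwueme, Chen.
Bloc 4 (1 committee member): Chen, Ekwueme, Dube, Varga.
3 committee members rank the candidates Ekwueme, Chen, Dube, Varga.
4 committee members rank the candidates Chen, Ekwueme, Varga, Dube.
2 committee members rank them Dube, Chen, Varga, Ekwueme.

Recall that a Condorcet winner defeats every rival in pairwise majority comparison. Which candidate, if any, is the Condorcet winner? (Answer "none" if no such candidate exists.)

none

Pairwise majorities:
Dube vs Varga: Varga, 17–6.
Dube vs Chen: Chen wins 16–7.
Dube vs Ekwueme: Ekwueme, 16–7.
Varga vs Chen: Chen, 13–10.
Varga–Ekwueme: Varga 12–11.
Chen vs Ekwueme: Ekwueme wins 16–7.
No candidate is unbeaten: Dube loses to Varga; Varga loses to Chen; Chen loses to Ekwueme; Ekwueme loses to Varga. In particular Varga → Ekwueme → Chen → Varga is a majority cycle — no Condorcet winner exists.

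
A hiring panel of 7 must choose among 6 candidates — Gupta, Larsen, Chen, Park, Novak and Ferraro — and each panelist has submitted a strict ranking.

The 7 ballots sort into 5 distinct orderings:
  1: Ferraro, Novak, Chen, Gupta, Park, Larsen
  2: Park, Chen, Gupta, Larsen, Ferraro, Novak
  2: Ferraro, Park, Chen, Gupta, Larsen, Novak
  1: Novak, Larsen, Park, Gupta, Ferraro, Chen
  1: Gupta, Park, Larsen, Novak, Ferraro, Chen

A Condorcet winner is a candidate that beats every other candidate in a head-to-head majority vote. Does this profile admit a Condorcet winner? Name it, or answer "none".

Pairwise majorities:
Gupta vs Larsen: Gupta preferred on 1+2+2+1 = 6 ballots; Gupta wins 6–1.
Gupta vs Chen: 2 to 5, Chen.
Gupta–Park: Park 5–2.
Gupta vs Novak: Gupta wins 5–2.
Gupta vs Ferraro: Gupta is ranked higher on 2+1+1 = 4 ballots, Ferraro on 3. Gupta wins 4–3.
Larsen–Chen: Chen 5–2.
Larsen vs Park: Larsen is ranked higher on 1 ballot, Park on 6. Park wins 6–1.
Larsen vs Novak: Larsen is ranked higher on 2+2+1 = 5 ballots, Novak on 2. Larsen wins 5–2.
Larsen vs Ferraro: 4 to 3, Larsen.
Chen vs Park: Park, 6–1.
Chen vs Novak: Chen is ranked higher on 2+2 = 4 ballots, Novak on 3. Chen wins 4–3.
Chen–Ferraro: Ferraro 5–2.
Park vs Novak: 2+2+1 = 5 for Park, 2 for Novak — Park by 5–2.
Park vs Ferraro: 4 to 3, Park.
Novak vs Ferraro: 1+1 = 2 for Novak, 5 for Ferraro — Ferraro by 5–2.
Park wins every pairwise contest, so Park is the Condorcet winner.

Park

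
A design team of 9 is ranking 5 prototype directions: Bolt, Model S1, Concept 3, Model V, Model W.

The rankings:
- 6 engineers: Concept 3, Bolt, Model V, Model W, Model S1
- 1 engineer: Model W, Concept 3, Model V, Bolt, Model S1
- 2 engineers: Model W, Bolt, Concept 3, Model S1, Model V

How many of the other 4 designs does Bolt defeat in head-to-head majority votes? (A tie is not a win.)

3

Bolt against each rival (9 engineers):
Bolt vs Model S1: Bolt, 9–0.
Bolt vs Concept 3: Concept 3, 7–2.
Bolt vs Model V: Bolt, 8–1.
Bolt–Model W: Bolt 6–3.
Bolt beats Model S1, Model V, Model W; loses to Concept 3 — 3 pairwise wins.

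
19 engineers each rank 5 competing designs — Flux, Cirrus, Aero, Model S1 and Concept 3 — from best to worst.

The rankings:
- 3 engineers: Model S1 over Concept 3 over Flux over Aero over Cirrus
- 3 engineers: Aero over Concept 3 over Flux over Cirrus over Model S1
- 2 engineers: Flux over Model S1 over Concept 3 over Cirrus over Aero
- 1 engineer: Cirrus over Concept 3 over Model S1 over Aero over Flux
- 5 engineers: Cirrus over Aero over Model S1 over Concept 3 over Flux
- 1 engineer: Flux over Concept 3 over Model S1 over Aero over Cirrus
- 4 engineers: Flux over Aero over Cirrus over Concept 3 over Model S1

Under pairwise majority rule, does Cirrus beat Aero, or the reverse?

Aero

Ballots ranking Cirrus above Aero: 2 + 1 + 5 = 8.
Ballots ranking Aero above Cirrus: 19 − 8 = 11.
Aero wins the head-to-head 11–8.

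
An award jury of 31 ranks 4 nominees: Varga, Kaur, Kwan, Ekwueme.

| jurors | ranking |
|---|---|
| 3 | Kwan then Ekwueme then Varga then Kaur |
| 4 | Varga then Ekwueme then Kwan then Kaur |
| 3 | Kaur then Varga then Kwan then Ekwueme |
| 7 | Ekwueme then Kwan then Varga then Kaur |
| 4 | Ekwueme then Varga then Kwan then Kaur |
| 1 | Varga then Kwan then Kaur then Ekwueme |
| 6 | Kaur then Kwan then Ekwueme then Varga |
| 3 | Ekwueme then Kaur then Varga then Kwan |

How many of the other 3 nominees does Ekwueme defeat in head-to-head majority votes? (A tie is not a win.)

3

Ekwueme against each rival (31 jurors):
Ekwueme vs Varga: Ekwueme wins 23–8.
Ekwueme vs Kaur: Ekwueme, 21–10.
Ekwueme vs Kwan: Ekwueme wins 18–13.
Ekwueme beats Varga, Kaur, Kwan — 3 pairwise wins.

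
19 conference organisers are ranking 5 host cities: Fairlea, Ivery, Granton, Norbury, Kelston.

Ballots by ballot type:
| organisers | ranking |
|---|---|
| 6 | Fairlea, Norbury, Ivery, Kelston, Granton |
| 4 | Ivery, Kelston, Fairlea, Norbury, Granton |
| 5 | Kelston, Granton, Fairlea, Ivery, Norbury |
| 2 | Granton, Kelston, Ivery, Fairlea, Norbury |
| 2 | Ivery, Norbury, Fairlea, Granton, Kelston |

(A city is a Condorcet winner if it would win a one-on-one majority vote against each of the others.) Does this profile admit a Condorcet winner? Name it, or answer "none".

none

Head-to-head results (19 organisers):
Fairlea vs Ivery: 11 to 8, Fairlea.
Fairlea vs Granton: 6+4+2 = 12 for Fairlea, 7 for Granton — Fairlea by 12–7.
Fairlea vs Norbury: 17 to 2, Fairlea.
Fairlea vs Kelston: 6+2 = 8 for Fairlea, 11 for Kelston — Kelston by 11–8.
Ivery vs Granton: Ivery is ranked higher on 6+4+2 = 12 ballots, Granton on 7. Ivery wins 12–7.
Ivery vs Norbury: Ivery is ranked higher on 4+5+2+2 = 13 ballots, Norbury on 6. Ivery wins 13–6.
Ivery vs Kelston: 12 to 7, Ivery.
Granton vs Norbury: Granton preferred on 5+2 = 7 ballots; Norbury wins 12–7.
Granton vs Kelston: Granton is ranked higher on 2+2 = 4 ballots, Kelston on 15. Kelston wins 15–4.
Norbury vs Kelston: 6+2 = 8 for Norbury, 11 for Kelston — Kelston by 11–8.
No city is unbeaten: Fairlea loses to Kelston; Ivery loses to Fairlea; Granton loses to Fairlea; Norbury loses to Fairlea; Kelston loses to Ivery. In particular Fairlea → Ivery → Kelston → Fairlea is a majority cycle — no Condorcet winner exists.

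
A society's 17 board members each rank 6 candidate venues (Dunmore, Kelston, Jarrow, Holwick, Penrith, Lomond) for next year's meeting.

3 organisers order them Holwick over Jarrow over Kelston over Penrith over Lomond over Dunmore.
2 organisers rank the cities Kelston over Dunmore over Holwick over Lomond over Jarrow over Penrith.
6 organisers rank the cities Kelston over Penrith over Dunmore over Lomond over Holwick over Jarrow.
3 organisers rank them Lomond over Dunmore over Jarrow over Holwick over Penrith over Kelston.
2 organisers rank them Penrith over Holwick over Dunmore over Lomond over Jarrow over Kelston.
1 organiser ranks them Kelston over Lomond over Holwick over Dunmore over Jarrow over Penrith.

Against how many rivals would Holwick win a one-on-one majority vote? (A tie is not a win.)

2

Holwick against each rival (17 organisers):
Holwick vs Dunmore: 6 to 11, Dunmore.
Holwick–Kelston: Kelston 9–8.
Holwick–Jarrow: Holwick 14–3.
Holwick vs Penrith: Holwick wins 9–8.
Holwick–Lomond: Lomond 10–7.
Holwick beats Jarrow, Penrith; loses to Dunmore, Kelston, Lomond — 2 pairwise wins.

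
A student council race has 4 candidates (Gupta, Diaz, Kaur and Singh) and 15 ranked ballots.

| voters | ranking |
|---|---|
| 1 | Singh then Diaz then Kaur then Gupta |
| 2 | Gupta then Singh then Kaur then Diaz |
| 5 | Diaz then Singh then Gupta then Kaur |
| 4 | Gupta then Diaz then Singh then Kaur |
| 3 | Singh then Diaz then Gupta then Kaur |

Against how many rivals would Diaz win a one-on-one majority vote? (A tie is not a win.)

3

Diaz against each rival (15 voters):
Diaz vs Gupta: Diaz, 9–6.
Diaz vs Kaur: 1+5+4+3 = 13 for Diaz, 2 for Kaur — Diaz by 13–2.
Diaz vs Singh: Diaz, 9–6.
Diaz beats Gupta, Kaur, Singh — 3 pairwise wins.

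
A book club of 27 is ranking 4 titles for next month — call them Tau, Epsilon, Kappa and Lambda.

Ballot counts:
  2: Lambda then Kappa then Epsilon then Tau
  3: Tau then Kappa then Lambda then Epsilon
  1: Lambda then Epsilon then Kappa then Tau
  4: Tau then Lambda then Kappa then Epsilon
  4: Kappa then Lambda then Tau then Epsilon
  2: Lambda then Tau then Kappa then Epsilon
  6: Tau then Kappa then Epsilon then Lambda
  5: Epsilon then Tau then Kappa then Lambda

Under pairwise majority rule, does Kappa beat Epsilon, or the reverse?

Ballots ranking Kappa above Epsilon: 2 + 3 + 4 + 4 + 2 + 6 = 21.
Ballots ranking Epsilon above Kappa: 27 − 21 = 6.
Kappa wins the head-to-head 21–6.

Kappa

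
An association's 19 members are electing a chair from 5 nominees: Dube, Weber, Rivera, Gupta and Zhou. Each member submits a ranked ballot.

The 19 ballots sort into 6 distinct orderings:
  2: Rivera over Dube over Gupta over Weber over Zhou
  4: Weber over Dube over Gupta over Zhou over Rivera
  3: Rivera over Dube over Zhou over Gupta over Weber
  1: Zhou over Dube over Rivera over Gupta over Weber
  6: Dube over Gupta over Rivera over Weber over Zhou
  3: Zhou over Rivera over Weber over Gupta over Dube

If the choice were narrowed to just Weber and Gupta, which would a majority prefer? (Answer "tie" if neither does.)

Ballots ranking Weber above Gupta: 4 + 3 = 7.
Ballots ranking Gupta above Weber: 19 − 7 = 12.
Gupta wins the head-to-head 12–7.

Gupta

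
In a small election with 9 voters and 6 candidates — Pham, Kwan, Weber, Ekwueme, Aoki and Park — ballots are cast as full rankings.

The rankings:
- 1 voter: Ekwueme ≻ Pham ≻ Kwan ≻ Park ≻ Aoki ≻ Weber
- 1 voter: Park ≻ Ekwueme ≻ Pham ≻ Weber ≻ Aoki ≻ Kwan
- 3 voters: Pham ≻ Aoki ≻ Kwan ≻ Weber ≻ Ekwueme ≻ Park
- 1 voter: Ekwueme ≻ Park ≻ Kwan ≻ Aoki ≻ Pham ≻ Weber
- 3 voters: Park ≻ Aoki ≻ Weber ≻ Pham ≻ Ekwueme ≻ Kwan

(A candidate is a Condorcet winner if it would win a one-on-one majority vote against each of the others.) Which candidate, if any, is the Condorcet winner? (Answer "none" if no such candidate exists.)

none

Head-to-head results (9 voters):
Pham vs Kwan: Pham preferred on 1+1+3+3 = 8 ballots; Pham wins 8–1.
Pham vs Weber: 1+1+3+1 = 6 for Pham, 3 for Weber — Pham by 6–3.
Pham vs Ekwueme: 3+3 = 6 for Pham, 3 for Ekwueme — Pham by 6–3.
Pham vs Aoki: Pham preferred on 1+1+3 = 5 ballots; Pham wins 5–4.
Pham vs Park: Park wins 5–4.
Kwan vs Weber: Kwan wins 5–4.
Kwan vs Ekwueme: Ekwueme wins 6–3.
Kwan vs Aoki: 1+1 = 2 for Kwan, 7 for Aoki — Aoki by 7–2.
Kwan–Park: Park 5–4.
Weber–Ekwueme: Weber 6–3.
Weber–Aoki: Aoki 8–1.
Weber vs Park: 3 for Weber, 6 for Park — Park by 6–3.
Ekwueme vs Aoki: Aoki, 6–3.
Ekwueme vs Park: Ekwueme preferred on 1+3+1 = 5 ballots; Ekwueme wins 5–4.
Aoki vs Park: Park, 6–3.
Each candidate drops at least one matchup (Pham loses to Park; Kwan loses to Pham; Weber loses to Pham; Ekwueme loses to Pham; Aoki loses to Pham; Park loses to Ekwueme); the cycle Pham beats Ekwueme beats Park beats Pham rules out a Condorcet winner.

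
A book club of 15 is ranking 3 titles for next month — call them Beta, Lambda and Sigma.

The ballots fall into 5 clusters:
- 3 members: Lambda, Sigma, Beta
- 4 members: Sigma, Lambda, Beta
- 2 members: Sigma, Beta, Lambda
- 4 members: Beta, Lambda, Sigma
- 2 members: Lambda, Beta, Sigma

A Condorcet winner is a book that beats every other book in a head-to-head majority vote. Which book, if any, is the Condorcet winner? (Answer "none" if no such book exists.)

Lambda

Check each pair by majority over 15 ballots:
Beta vs Lambda: Beta is ranked higher on 2+4 = 6 ballots, Lambda on 9. Lambda wins 9–6.
Beta vs Sigma: Beta preferred on 4+2 = 6 ballots; Sigma wins 9–6.
Lambda vs Sigma: Lambda, 9–6.
Only Lambda has no losses; Lambda is the Condorcet winner.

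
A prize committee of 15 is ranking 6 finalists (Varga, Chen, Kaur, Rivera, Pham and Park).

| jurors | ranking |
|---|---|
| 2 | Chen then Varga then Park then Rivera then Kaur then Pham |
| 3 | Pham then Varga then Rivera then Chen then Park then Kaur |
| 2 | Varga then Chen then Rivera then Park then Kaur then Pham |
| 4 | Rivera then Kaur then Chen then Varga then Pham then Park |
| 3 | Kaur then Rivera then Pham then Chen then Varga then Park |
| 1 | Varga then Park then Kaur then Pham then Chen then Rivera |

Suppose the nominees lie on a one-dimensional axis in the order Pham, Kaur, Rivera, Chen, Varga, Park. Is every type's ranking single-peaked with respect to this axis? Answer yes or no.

no

Axis positions: Pham=1, Kaur=2, Rivera=3, Chen=4, Varga=5, Park=6.
Type 1 (peak Chen at position 4): ranking walks positions 4-5-6-3-2-1, expanding outward from the peak — single-peaked.
Type 2: ranking walks positions 1-5-3-4-6-2; Varga is ranked above Kaur even though Kaur lies between Varga and the peak Pham on the axis — preferences dip and rise again. Not single-peaked.
Type 3 (peak Varga at position 5): ranking walks positions 5-4-3-6-2-1, expanding outward from the peak — single-peaked.
Type 4 (peak Rivera at position 3): ranking walks positions 3-2-4-5-1-6, expanding outward from the peak — single-peaked.
Type 5 (peak Kaur at position 2): ranking walks positions 2-3-1-4-5-6, expanding outward from the peak — single-peaked.
Type 6: ranking walks positions 5-6-2-1-4-3; Kaur is ranked above Chen even though Chen lies between Kaur and the peak Varga on the axis — preferences dip and rise again. Not single-peaked.
Type 2 violates single-peakedness, so the profile is not single-peaked on this axis.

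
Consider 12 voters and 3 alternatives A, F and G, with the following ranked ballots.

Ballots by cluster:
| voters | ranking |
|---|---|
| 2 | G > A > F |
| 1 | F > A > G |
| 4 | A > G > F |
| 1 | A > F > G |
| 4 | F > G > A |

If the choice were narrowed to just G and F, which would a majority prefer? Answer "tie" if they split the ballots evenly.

tie

Ballots ranking G above F: 2 + 4 = 6.
Ballots ranking F above G: 12 − 6 = 6.
6–6: the pair ties.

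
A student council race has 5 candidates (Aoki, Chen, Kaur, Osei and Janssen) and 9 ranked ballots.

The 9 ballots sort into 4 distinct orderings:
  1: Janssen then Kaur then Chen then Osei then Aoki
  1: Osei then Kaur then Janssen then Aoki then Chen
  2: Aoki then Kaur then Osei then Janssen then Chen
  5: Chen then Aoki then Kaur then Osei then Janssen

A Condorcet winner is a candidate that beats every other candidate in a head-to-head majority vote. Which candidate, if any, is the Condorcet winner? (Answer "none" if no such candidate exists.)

Pairwise majorities:
Aoki vs Chen: 3 to 6, Chen.
Aoki vs Kaur: Aoki is ranked higher on 2+5 = 7 ballots, Kaur on 2. Aoki wins 7–2.
Aoki vs Osei: 7 to 2, Aoki.
Aoki vs Janssen: Aoki preferred on 2+5 = 7 ballots; Aoki wins 7–2.
Chen vs Kaur: Chen is ranked higher on 5 ballots, Kaur on 4. Chen wins 5–4.
Chen vs Osei: 1+5 = 6 for Chen, 3 for Osei — Chen by 6–3.
Chen vs Janssen: Chen preferred on 5 ballots; Chen wins 5–4.
Kaur vs Osei: 1+2+5 = 8 for Kaur, 1 for Osei — Kaur by 8–1.
Kaur vs Janssen: 8 to 1, Kaur.
Osei vs Janssen: 8 to 1, Osei.
Chen defeats every rival head-to-head and is the Condorcet winner.

Chen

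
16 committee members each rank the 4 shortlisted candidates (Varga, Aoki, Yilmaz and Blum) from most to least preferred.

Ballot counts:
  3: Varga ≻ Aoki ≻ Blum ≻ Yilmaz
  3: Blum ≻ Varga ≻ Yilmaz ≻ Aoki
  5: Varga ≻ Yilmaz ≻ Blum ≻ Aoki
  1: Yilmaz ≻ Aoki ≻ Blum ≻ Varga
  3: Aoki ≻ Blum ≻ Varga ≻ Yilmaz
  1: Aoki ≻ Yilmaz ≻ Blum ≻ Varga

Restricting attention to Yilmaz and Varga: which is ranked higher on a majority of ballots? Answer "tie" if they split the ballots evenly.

Ballots ranking Yilmaz above Varga: 1 + 1 = 2.
Ballots ranking Varga above Yilmaz: 16 − 2 = 14.
Varga wins the head-to-head 14–2.

Varga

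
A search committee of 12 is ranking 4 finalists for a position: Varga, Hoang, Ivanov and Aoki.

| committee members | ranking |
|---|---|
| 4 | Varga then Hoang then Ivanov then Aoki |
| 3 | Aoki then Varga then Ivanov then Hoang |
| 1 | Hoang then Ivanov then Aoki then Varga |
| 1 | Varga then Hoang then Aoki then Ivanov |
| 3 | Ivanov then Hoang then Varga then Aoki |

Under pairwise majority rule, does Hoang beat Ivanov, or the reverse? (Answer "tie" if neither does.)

tie

Ballots ranking Hoang above Ivanov: 4 + 1 + 1 = 6.
Ballots ranking Ivanov above Hoang: 12 − 6 = 6.
6–6: the pair ties.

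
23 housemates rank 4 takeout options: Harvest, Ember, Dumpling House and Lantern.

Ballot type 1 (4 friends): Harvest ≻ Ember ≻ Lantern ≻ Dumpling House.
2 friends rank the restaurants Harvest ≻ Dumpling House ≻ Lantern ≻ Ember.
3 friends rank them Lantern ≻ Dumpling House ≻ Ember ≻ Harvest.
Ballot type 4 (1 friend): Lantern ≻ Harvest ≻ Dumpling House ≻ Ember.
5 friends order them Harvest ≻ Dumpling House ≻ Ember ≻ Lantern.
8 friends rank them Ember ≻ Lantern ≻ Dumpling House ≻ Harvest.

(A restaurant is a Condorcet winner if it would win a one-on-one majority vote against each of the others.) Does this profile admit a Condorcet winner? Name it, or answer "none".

Check each pair by majority over 23 ballots:
Harvest–Ember: Harvest 12–11.
Harvest vs Dumpling House: 4+2+1+5 = 12 for Harvest, 11 for Dumpling House — Harvest by 12–11.
Harvest vs Lantern: 11 to 12, Lantern.
Ember–Dumpling House: Ember 12–11.
Ember–Lantern: Ember 17–6.
Dumpling House vs Lantern: Lantern, 16–7.
Every restaurant loses at least once (Harvest loses to Lantern; Ember loses to Harvest; Dumpling House loses to Harvest; Lantern loses to Ember). The majority relation contains the cycle Harvest > Ember > Lantern > Harvest, so there is no Condorcet winner.

none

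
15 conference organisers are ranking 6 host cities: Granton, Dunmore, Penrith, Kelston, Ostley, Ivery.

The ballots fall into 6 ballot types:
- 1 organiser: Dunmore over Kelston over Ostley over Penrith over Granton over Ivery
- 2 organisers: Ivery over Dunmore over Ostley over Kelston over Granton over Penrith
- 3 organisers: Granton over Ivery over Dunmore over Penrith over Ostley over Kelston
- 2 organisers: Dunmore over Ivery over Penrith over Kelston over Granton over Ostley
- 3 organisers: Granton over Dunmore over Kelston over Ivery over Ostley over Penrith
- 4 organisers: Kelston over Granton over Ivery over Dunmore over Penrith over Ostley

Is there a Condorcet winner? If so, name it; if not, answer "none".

Pairwise majorities:
Granton vs Dunmore: 10 to 5, Granton.
Granton vs Penrith: Granton is ranked higher on 2+3+3+4 = 12 ballots, Penrith on 3. Granton wins 12–3.
Granton vs Kelston: 6 to 9, Kelston.
Granton vs Ostley: Granton preferred on 3+2+3+4 = 12 ballots; Granton wins 12–3.
Granton vs Ivery: 1+3+3+4 = 11 for Granton, 4 for Ivery — Granton by 11–4.
Dunmore–Penrith: Dunmore 15–0.
Dunmore vs Kelston: Dunmore wins 11–4.
Dunmore vs Ostley: 1+2+3+2+3+4 = 15 for Dunmore, 0 for Ostley — Dunmore by 15–0.
Dunmore–Ivery: Ivery 9–6.
Penrith vs Kelston: Penrith preferred on 3+2 = 5 ballots; Kelston wins 10–5.
Penrith vs Ostley: Penrith wins 9–6.
Penrith vs Ivery: Penrith is ranked higher on 1 ballot, Ivery on 14. Ivery wins 14–1.
Kelston vs Ostley: Kelston wins 10–5.
Kelston vs Ivery: Kelston is ranked higher on 1+3+4 = 8 ballots, Ivery on 7. Kelston wins 8–7.
Ostley vs Ivery: Ivery wins 14–1.
Each city drops at least one matchup (Granton loses to Kelston; Dunmore loses to Granton; Penrith loses to Granton; Kelston loses to Dunmore; Ostley loses to Granton; Ivery loses to Granton); the cycle Granton > Dunmore > Kelston > Granton rules out a Condorcet winner.

none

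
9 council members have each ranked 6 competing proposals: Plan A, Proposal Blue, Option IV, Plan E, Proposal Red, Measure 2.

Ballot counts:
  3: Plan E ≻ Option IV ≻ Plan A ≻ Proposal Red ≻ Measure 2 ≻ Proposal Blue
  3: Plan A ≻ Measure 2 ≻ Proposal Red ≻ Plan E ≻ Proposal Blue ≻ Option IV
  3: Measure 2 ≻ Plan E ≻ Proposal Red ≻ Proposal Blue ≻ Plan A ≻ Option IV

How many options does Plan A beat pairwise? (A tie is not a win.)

4

Plan A against each rival (9 council members):
Plan A vs Proposal Blue: Plan A wins 6–3.
Plan A vs Option IV: 3+3 = 6 for Plan A, 3 for Option IV — Plan A by 6–3.
Plan A–Plan E: Plan E 6–3.
Plan A vs Proposal Red: 6 to 3, Plan A.
Plan A vs Measure 2: Plan A wins 6–3.
Plan A beats Proposal Blue, Option IV, Proposal Red, Measure 2; loses to Plan E — 4 pairwise wins.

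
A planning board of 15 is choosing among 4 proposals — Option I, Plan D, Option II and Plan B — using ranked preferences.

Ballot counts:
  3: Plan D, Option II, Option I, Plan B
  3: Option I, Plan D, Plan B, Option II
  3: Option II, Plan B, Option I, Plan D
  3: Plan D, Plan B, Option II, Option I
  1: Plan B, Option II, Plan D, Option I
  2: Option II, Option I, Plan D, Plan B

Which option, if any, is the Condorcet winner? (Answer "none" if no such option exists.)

Check each pair by majority over 15 ballots:
Option I vs Plan D: 3+3+2 = 8 for Option I, 7 for Plan D — Option I by 8–7.
Option I vs Option II: 3 for Option I, 12 for Option II — Option II by 12–3.
Option I vs Plan B: Option I preferred on 3+3+2 = 8 ballots; Option I wins 8–7.
Plan D vs Option II: 3+3+3 = 9 for Plan D, 6 for Option II — Plan D by 9–6.
Plan D vs Plan B: Plan D preferred on 3+3+3+2 = 11 ballots; Plan D wins 11–4.
Option II vs Plan B: 8 to 7, Option II.
Each option drops at least one matchup (Option I loses to Option II; Plan D loses to Option I; Option II loses to Plan D; Plan B loses to Option I); the cycle Option I > Plan D > Option II > Option I rules out a Condorcet winner.

none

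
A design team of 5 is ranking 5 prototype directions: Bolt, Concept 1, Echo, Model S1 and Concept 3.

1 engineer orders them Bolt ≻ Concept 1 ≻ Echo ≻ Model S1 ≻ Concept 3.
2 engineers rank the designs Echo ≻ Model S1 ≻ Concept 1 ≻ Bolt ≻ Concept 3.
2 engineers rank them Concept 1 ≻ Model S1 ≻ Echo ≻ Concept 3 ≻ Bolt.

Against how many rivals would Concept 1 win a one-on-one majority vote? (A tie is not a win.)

Concept 1 against each rival (5 engineers):
Concept 1 vs Bolt: Concept 1 wins 4–1.
Concept 1 vs Echo: Concept 1 preferred on 1+2 = 3 ballots; Concept 1 wins 3–2.
Concept 1 vs Model S1: 1+2 = 3 for Concept 1, 2 for Model S1 — Concept 1 by 3–2.
Concept 1 vs Concept 3: Concept 1 is ranked higher on 1+2+2 = 5 ballots, Concept 3 on 0. Concept 1 wins 5–0.
Concept 1 beats Bolt, Echo, Model S1, Concept 3 — 4 pairwise wins.

4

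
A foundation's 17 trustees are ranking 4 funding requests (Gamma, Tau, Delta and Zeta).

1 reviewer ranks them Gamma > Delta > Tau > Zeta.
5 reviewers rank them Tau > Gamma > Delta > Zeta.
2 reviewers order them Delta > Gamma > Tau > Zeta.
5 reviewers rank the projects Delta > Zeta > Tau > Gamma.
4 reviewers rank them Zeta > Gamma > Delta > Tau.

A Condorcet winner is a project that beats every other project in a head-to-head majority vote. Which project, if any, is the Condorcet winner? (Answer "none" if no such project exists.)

Pairwise majorities:
Gamma vs Tau: Gamma preferred on 1+2+4 = 7 ballots; Tau wins 10–7.
Gamma vs Delta: Gamma wins 10–7.
Gamma vs Zeta: 1+5+2 = 8 for Gamma, 9 for Zeta — Zeta by 9–8.
Tau vs Delta: Delta, 12–5.
Tau vs Zeta: Tau preferred on 1+5+2 = 8 ballots; Zeta wins 9–8.
Delta vs Zeta: 13 to 4, Delta.
Every project loses at least once (Gamma loses to Tau; Tau loses to Delta; Delta loses to Gamma; Zeta loses to Delta). The majority relation contains the cycle Gamma → Delta → Tau → Gamma, so there is no Condorcet winner.

none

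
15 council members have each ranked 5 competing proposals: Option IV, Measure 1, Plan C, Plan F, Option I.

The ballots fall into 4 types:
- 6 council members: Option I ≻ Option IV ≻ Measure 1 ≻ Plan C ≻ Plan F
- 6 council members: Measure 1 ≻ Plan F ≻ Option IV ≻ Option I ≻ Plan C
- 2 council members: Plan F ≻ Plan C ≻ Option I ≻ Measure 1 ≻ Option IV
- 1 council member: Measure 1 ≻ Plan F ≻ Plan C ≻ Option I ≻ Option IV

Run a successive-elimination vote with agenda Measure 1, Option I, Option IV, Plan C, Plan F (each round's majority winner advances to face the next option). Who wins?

Plan F

Round 1: Measure 1 vs Option I — 7–8, Option I advances.
Round 2: Option I vs Option IV — 9–6, Option I advances.
Round 3: Option I vs Plan C — 12–3, Option I advances.
Round 4: Option I vs Plan F — 6–9, Plan F advances.
The agenda winner is Plan F.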